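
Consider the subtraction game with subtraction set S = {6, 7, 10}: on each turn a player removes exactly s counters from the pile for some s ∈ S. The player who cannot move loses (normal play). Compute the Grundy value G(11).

n :  0  1  2  3  4  5  6  7  8  9 10 11
G :  0  0  0  0  0  0  1  1  1  1  1  1

1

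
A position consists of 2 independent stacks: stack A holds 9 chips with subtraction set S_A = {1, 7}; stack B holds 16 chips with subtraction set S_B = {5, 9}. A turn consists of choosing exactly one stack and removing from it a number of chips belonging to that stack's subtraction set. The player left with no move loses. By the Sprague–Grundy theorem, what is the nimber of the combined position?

1

Stack A, S = {1, 7}:
G(0) = 0
G(1) = mex{0} = 1
G(2) = mex{1} = 0
G(3) = mex{0} = 1
G(4) = mex{1} = 0
G(5) = mex{0} = 1
G(6) = mex{1} = 0
G(7) = mex{0,0} = 1
G(8) = mex{1,1} = 0
G(9) = mex{0,0} = 1
G_A(9) = 1.
Stack B, S = {5, 9}:
G(0) = 0
G(1) = mex{} = 0
G(2) = mex{} = 0
G(3) = mex{} = 0
G(4) = mex{} = 0
G(5) = mex{0} = 1
G(6) = mex{0} = 1
G(7) = mex{0} = 1
G(8) = mex{0} = 1
G(9) = mex{0,0} = 1
G(10) = mex{1,0} = 2
G(11) = mex{1,0} = 2
G(12) = mex{1,0} = 2
G(13) = mex{1,0} = 2
G(14) = mex{1,1} = 0
G(15) = mex{2,1} = 0
G(16) = mex{2,1} = 0
G_B(16) = 0.
Combined Grundy value = 1 ⊕ 0 = 1.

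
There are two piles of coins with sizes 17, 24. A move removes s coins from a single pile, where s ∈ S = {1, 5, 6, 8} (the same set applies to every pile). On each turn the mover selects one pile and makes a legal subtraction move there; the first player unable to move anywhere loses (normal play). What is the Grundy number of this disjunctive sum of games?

2

All piles use S = {1, 5, 6, 8}:
n :  0  1  2  3  4  5  6  7  8  9 10 11 12 13 14 15 16 17 18 19 20 21 22 23 24
G :  0  1  0  1  0  1  2  3  2  3  2  0  1  0  1  0  1  2  3  2  3  2  0  1  0
Pile A: G(17) = 2.
Pile B: G(24) = 0.
Combined Grundy value = 2 ⊕ 0 = 2.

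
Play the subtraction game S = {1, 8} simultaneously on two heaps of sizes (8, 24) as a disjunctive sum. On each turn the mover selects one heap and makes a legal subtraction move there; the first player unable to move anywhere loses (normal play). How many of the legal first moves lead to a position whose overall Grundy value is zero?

1

All heaps use S = {1, 8}:
G(0) = 0
G(1) = mex{0} = 1
G(2) = mex{1} = 0
G(3) = mex{0} = 1
G(4) = mex{1} = 0
G(5) = mex{0} = 1
G(6) = mex{1} = 0
G(7) = mex{0} = 1
G(8) = mex{1,0} = 2
G(9) = mex{2,1} = 0
G(10) = mex{0,0} = 1
G(11) = mex{1,1} = 0
G(12) = mex{0,0} = 1
G(13) = mex{1,1} = 0
G(14) = mex{0,0} = 1
G(15) = mex{1,1} = 0
G(16) = mex{0,2} = 1
G(17) = mex{1,0} = 2
G(18) = mex{2,1} = 0
G(19) = mex{0,0} = 1
G(20) = mex{1,1} = 0
G(21) = mex{0,0} = 1
G(22) = mex{1,1} = 0
G(23) = mex{0,0} = 1
G(24) = mex{1,1} = 0
Heap A: G(8) = 2.
Heap B: G(24) = 0.
Combined Grundy value = 2 ⊕ 0 = 2.
A winning move leaves total XOR = 0, i.e. changes one component's Grundy value g to g ⊕ X where X is the current total.
Heap A: need g' = 2⊕2 = 0. Options: 8−1→G=1, 8−8→G=0. Hits: 1.
Heap B: need g' = 0⊕2 = 2. Options: 24−1→G=1, 24−8→G=1. Hits: 0.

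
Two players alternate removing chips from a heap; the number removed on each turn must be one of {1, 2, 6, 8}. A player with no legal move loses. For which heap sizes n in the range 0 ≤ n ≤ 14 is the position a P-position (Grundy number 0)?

0, 3, 7, 10, 14

G(0) = 0
G(1) = mex{0} = 1
G(2) = mex{1,0} = 2
G(3) = mex{2,1} = 0
G(4) = mex{0,2} = 1
G(5) = mex{1,0} = 2
G(6) = mex{2,1,0} = 3
G(7) = mex{3,2,1} = 0
G(8) = mex{0,3,2,0} = 1
G(9) = mex{1,0,0,1} = 2
G(10) = mex{2,1,1,2} = 0
G(11) = mex{0,2,2,0} = 1
G(12) = mex{1,0,3,1} = 2
G(13) = mex{2,1,0,2} = 3
G(14) = mex{3,2,1,3} = 0
P-positions are exactly the n with G(n) = 0.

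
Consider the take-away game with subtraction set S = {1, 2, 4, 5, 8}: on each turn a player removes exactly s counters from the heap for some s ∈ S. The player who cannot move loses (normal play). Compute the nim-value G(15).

n :  0  1  2  3  4  5  6  7  8  9 10 11 12 13 14 15
G :  0  1  2  0  1  2  0  1  2  0  1  2  0  1  2  0

0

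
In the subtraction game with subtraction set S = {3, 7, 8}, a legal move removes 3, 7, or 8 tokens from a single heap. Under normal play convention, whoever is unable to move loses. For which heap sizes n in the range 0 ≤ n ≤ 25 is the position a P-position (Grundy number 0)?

G(0) = 0
G(1) = mex{} = 0
G(2) = mex{} = 0
G(3) = mex{0} = 1
G(4) = mex{0} = 1
G(5) = mex{0} = 1
G(6) = mex{1} = 0
G(7) = mex{1,0} = 2
G(8) = mex{1,0,0} = 2
G(9) = mex{0,0,0} = 1
G(10) = mex{2,1,0} = 3
G(11) = mex{2,1,1} = 0
G(12) = mex{1,1,1} = 0
G(13) = mex{3,0,1} = 2
G(14) = mex{0,2,0} = 1
G(15) = mex{0,2,2} = 1
G(16) = mex{2,1,2} = 0
G(17) = mex{1,3,1} = 0
G(18) = mex{1,0,3} = 2
G(19) = mex{0,0,0} = 1
G(20) = mex{0,2,0} = 1
G(21) = mex{2,1,2} = 0
G(22) = mex{1,1,1} = 0
G(23) = mex{1,0,1} = 2
G(24) = mex{0,0,0} = 1
G(25) = mex{0,2,0} = 1
P-positions are exactly the n with G(n) = 0.

0, 1, 2, 6, 11, 12, 16, 17, 21, 22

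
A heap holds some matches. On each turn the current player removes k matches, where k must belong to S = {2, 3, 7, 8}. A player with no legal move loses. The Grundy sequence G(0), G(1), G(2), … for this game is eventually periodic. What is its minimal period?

G(0) = 0
G(1) = mex{} = 0
G(2) = mex{0} = 1
G(3) = mex{0,0} = 1
G(4) = mex{1,0} = 2
G(5) = mex{1,1} = 0
G(6) = mex{2,1} = 0
G(7) = mex{0,2,0} = 1
G(8) = mex{0,0,0,0} = 1
G(9) = mex{1,0,1,0} = 2
G(10) = mex{1,1,1,1} = 0
G(11) = mex{2,1,2,1} = 0
G(12) = mex{0,2,0,2} = 1
G(13) = mex{0,0,0,0} = 1
G(14) = mex{1,0,1,0} = 2
G(n+5) = G(n) holds for n = 0,…,7 (a full window of length max(S) = 8), so the sequence is purely periodic with period 5.

5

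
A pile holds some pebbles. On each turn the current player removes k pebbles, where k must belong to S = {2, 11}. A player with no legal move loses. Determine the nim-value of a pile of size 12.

n :  0  1  2  3  4  5  6  7  8  9 10 11 12
G :  0  0  1  1  0  0  1  1  0  0  1  1  2

2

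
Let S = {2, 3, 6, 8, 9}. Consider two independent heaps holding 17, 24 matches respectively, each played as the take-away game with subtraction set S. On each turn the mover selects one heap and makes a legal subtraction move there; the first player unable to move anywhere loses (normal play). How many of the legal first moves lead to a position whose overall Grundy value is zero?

1

All heaps use S = {2, 3, 6, 8, 9}:
n :  0  1  2  3  4  5  6  7  8  9 10 11 12 13 14 15 16 17 18 19 20 21 22 23 24
G :  0  0  1  1  2  0  3  1  2  2  3  3  0  4  1  5  0  0  1  1  2  2  3  3  4
Heap A: G(17) = 0.
Heap B: G(24) = 4.
Combined Grundy value = 0 ⊕ 4 = 4.
A winning move leaves total XOR = 0, i.e. changes one component's Grundy value g to g ⊕ X where X is the current total.
Heap A: need g' = 0⊕4 = 4. Options: 17−2→G=5, 17−3→G=1, 17−6→G=3, 17−8→G=2, 17−9→G=2. Hits: 0.
Heap B: need g' = 4⊕4 = 0. Options: 24−2→G=3, 24−3→G=2, 24−6→G=1, 24−8→G=0, 24−9→G=5. Hits: 1.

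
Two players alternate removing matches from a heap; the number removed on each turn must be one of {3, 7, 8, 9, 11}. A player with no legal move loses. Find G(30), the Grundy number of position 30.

G(0) = 0
G(1) = mex{} = 0
G(2) = mex{} = 0
G(3) = mex{0} = 1
G(4) = mex{0} = 1
G(5) = mex{0} = 1
G(6) = mex{1} = 0
G(7) = mex{1,0} = 2
G(8) = mex{1,0,0} = 2
G(9) = mex{0,0,0,0} = 1
G(10) = mex{2,1,0,0} = 3
G(11) = mex{2,1,1,0,0} = 3
G(12) = mex{1,1,1,1,0} = 2
G(13) = mex{3,0,1,1,0} = 2
G(14) = mex{3,2,0,1,1} = 4
G(15) = mex{2,2,2,0,1} = 3
G(16) = mex{2,1,2,2,1} = 0
G(17) = mex{4,3,1,2,0} = 5
G(18) = mex{3,3,3,1,2} = 0
G(19) = mex{0,2,3,3,2} = 1
G(20) = mex{5,2,2,3,1} = 0
G(21) = mex{0,4,2,2,3} = 1
G(22) = mex{1,3,4,2,3} = 0
G(23) = mex{0,0,3,4,2} = 1
G(24) = mex{1,5,0,3,2} = 4
G(25) = mex{0,0,5,0,4} = 1
G(26) = mex{1,1,0,5,3} = 2
G(27) = mex{4,0,1,0,0} = 2
G(28) = mex{1,1,0,1,5} = 2
G(29) = mex{2,0,1,0,0} = 3
G(30) = mex{2,1,0,1,1} = 3

3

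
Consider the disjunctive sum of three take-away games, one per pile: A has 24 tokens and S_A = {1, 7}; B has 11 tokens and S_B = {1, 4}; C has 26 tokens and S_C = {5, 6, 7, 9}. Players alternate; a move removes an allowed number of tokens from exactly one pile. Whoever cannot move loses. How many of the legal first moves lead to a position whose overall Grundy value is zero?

3

Pile A, S = {1, 7}:
n :  0  1  2  3  4  5  6  7  8  9 10 11 12 13 14 15 16 17 18 19 20 21 22 23 24
G :  0  1  0  1  0  1  0  1  0  1  0  1  0  1  0  1  0  1  0  1  0  1  0  1  0
G_A(24) = 0.
Pile B, S = {1, 4}:
n :  0  1  2  3  4  5  6  7  8  9 10 11
G :  0  1  0  1  2  0  1  0  1  2  0  1
G_B(11) = 1.
Pile C, S = {5, 6, 7, 9}:
n :  0  1  2  3  4  5  6  7  8  9 10 11 12 13 14 15 16 17 18 19 20 21 22 23 24 25 26
G :  0  0  0  0  0  1  1  1  1  1  2  2  2  2  0  0  0  0  0  1  1  1  1  1  2  2  2
G_C(26) = 2.
Combined Grundy value = 0 ⊕ 1 ⊕ 2 = 3.
A winning move leaves total XOR = 0, i.e. changes one component's Grundy value g to g ⊕ X where X is the current total.
Pile A: need g' = 0⊕3 = 3. Options: 24−1→G=1, 24−7→G=1. Hits: 0.
Pile B: need g' = 1⊕3 = 2. Options: 11−1→G=0, 11−4→G=0. Hits: 0.
Pile C: need g' = 2⊕3 = 1. Options: 26−5→G=1, 26−6→G=1, 26−7→G=1, 26−9→G=0. Hits: 3.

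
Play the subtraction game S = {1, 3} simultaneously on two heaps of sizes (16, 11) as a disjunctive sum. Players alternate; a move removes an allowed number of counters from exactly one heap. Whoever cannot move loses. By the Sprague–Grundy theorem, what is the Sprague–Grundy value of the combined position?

1

All heaps use S = {1, 3}:
n :  0  1  2  3  4  5  6  7  8  9 10 11 12 13 14 15 16
G :  0  1  0  1  0  1  0  1  0  1  0  1  0  1  0  1  0
Heap A: G(16) = 0.
Heap B: G(11) = 1.
Combined Grundy value = 0 ⊕ 1 = 1.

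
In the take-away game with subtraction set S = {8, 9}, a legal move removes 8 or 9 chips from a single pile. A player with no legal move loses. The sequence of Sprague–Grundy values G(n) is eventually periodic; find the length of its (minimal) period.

G(0) = 0
G(1) = mex{} = 0
G(2) = mex{} = 0
G(3) = mex{} = 0
G(4) = mex{} = 0
G(5) = mex{} = 0
G(6) = mex{} = 0
G(7) = mex{} = 0
G(8) = mex{0} = 1
G(9) = mex{0,0} = 1
G(10) = mex{0,0} = 1
G(11) = mex{0,0} = 1
G(12) = mex{0,0} = 1
G(13) = mex{0,0} = 1
G(14) = mex{0,0} = 1
G(15) = mex{0,0} = 1
G(16) = mex{1,0} = 2
G(17) = mex{1,1} = 0
G(18) = mex{1,1} = 0
G(19) = mex{1,1} = 0
G(20) = mex{1,1} = 0
G(21) = mex{1,1} = 0
G(22) = mex{1,1} = 0
G(23) = mex{1,1} = 0
G(24) = mex{2,1} = 0
G(25) = mex{0,2} = 1
G(26) = mex{0,0} = 1
G(27) = mex{0,0} = 1
G(28) = mex{0,0} = 1
G(29) = mex{0,0} = 1
G(30) = mex{0,0} = 1
G(31) = mex{0,0} = 1
G(32) = mex{0,0} = 1
G(33) = mex{1,0} = 2
G(34) = mex{1,1} = 0
G(35) = mex{1,1} = 0
G(n+17) = G(n) holds for n = 0,…,8 (a full window of length max(S) = 9), so the sequence is purely periodic with period 17.

17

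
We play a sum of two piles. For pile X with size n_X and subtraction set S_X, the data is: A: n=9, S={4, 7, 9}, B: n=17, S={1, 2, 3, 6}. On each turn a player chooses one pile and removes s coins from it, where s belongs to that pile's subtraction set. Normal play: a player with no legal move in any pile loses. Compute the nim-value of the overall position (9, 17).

3

Pile A, S = {4, 7, 9}:
G(0) = 0
G(1) = mex{} = 0
G(2) = mex{} = 0
G(3) = mex{} = 0
G(4) = mex{0} = 1
G(5) = mex{0} = 1
G(6) = mex{0} = 1
G(7) = mex{0,0} = 1
G(8) = mex{1,0} = 2
G(9) = mex{1,0,0} = 2
G_A(9) = 2.
Pile B, S = {1, 2, 3, 6}:
G(0) = 0
G(1) = mex{0} = 1
G(2) = mex{1,0} = 2
G(3) = mex{2,1,0} = 3
G(4) = mex{3,2,1} = 0
G(5) = mex{0,3,2} = 1
G(6) = mex{1,0,3,0} = 2
G(7) = mex{2,1,0,1} = 3
G(8) = mex{3,2,1,2} = 0
G(9) = mex{0,3,2,3} = 1
G(10) = mex{1,0,3,0} = 2
G(11) = mex{2,1,0,1} = 3
G(12) = mex{3,2,1,2} = 0
G(13) = mex{0,3,2,3} = 1
G(14) = mex{1,0,3,0} = 2
G(15) = mex{2,1,0,1} = 3
G(16) = mex{3,2,1,2} = 0
G(17) = mex{0,3,2,3} = 1
G_B(17) = 1.
Combined Grundy value = 2 ⊕ 1 = 3.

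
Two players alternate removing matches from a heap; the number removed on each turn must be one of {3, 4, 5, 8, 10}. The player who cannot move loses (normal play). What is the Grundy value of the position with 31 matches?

1

G(0) = 0
G(1) = mex{} = 0
G(2) = mex{} = 0
G(3) = mex{0} = 1
G(4) = mex{0,0} = 1
G(5) = mex{0,0,0} = 1
G(6) = mex{1,0,0} = 2
G(7) = mex{1,1,0} = 2
G(8) = mex{1,1,1,0} = 2
G(9) = mex{2,1,1,0} = 3
G(10) = mex{2,2,1,0,0} = 3
G(11) = mex{2,2,2,1,0} = 3
G(12) = mex{3,2,2,1,0} = 4
G(13) = mex{3,3,2,1,1} = 0
G(14) = mex{3,3,3,2,1} = 0
G(15) = mex{4,3,3,2,1} = 0
G(16) = mex{0,4,3,2,2} = 1
G(17) = mex{0,0,4,3,2} = 1
G(18) = mex{0,0,0,3,2} = 1
G(19) = mex{1,0,0,3,3} = 2
G(20) = mex{1,1,0,4,3} = 2
G(21) = mex{1,1,1,0,3} = 2
G(22) = mex{2,1,1,0,4} = 3
G(23) = mex{2,2,1,0,0} = 3
G(24) = mex{2,2,2,1,0} = 3
G(25) = mex{3,2,2,1,0} = 4
G(26) = mex{3,3,2,1,1} = 0
G(27) = mex{3,3,3,2,1} = 0
G(28) = mex{4,3,3,2,1} = 0
G(29) = mex{0,4,3,2,2} = 1
G(30) = mex{0,0,4,3,2} = 1
G(31) = mex{0,0,0,3,2} = 1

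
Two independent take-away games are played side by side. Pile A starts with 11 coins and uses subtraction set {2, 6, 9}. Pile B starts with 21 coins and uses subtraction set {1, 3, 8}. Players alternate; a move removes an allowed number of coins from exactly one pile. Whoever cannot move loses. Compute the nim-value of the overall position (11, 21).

Pile A, S = {2, 6, 9}:
n :  0  1  2  3  4  5  6  7  8  9 10 11
G :  0  0  1  1  0  0  1  1  0  2  1  3
G_A(11) = 3.
Pile B, S = {1, 3, 8}:
G(0) = 0
G(1) = mex{0} = 1
G(2) = mex{1} = 0
G(3) = mex{0,0} = 1
G(4) = mex{1,1} = 0
G(5) = mex{0,0} = 1
G(6) = mex{1,1} = 0
G(7) = mex{0,0} = 1
G(8) = mex{1,1,0} = 2
G(9) = mex{2,0,1} = 3
G(10) = mex{3,1,0} = 2
G(11) = mex{2,2,1} = 0
G(12) = mex{0,3,0} = 1
G(13) = mex{1,2,1} = 0
G(14) = mex{0,0,0} = 1
G(15) = mex{1,1,1} = 0
G(16) = mex{0,0,2} = 1
G(17) = mex{1,1,3} = 0
G(18) = mex{0,0,2} = 1
G(19) = mex{1,1,0} = 2
G(20) = mex{2,0,1} = 3
G(21) = mex{3,1,0} = 2
G_B(21) = 2.
Combined Grundy value = 3 ⊕ 2 = 1.

1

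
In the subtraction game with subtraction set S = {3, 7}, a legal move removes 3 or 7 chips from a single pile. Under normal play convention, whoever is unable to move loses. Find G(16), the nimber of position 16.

0

G(0) = 0
G(1) = mex{} = 0
G(2) = mex{} = 0
G(3) = mex{0} = 1
G(4) = mex{0} = 1
G(5) = mex{0} = 1
G(6) = mex{1} = 0
G(7) = mex{1,0} = 2
G(8) = mex{1,0} = 2
G(9) = mex{0,0} = 1
G(10) = mex{2,1} = 0
G(11) = mex{2,1} = 0
G(12) = mex{1,1} = 0
G(13) = mex{0,0} = 1
G(14) = mex{0,2} = 1
G(15) = mex{0,2} = 1
G(16) = mex{1,1} = 0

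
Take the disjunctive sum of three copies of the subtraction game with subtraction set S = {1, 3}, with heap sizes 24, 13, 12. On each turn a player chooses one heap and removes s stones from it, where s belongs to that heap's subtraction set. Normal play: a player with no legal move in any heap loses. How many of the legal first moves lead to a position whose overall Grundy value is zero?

All heaps use S = {1, 3}:
n :  0  1  2  3  4  5  6  7  8  9 10 11 12 13 14 15 16 17 18 19 20 21 22 23 24
G :  0  1  0  1  0  1  0  1  0  1  0  1  0  1  0  1  0  1  0  1  0  1  0  1  0
Heap A: G(24) = 0.
Heap B: G(13) = 1.
Heap C: G(12) = 0.
Combined Grundy value = 0 ⊕ 1 ⊕ 0 = 1.
A winning move leaves total XOR = 0, i.e. changes one component's Grundy value g to g ⊕ X where X is the current total.
Heap A: need g' = 0⊕1 = 1. Options: 24−1→G=1, 24−3→G=1. Hits: 2.
Heap B: need g' = 1⊕1 = 0. Options: 13−1→G=0, 13−3→G=0. Hits: 2.
Heap C: need g' = 0⊕1 = 1. Options: 12−1→G=1, 12−3→G=1. Hits: 2.

6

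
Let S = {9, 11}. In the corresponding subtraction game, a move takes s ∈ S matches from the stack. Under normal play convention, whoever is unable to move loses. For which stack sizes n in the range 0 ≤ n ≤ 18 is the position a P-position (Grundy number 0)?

G(0) = 0
G(1) = mex{} = 0
G(2) = mex{} = 0
G(3) = mex{} = 0
G(4) = mex{} = 0
G(5) = mex{} = 0
G(6) = mex{} = 0
G(7) = mex{} = 0
G(8) = mex{} = 0
G(9) = mex{0} = 1
G(10) = mex{0} = 1
G(11) = mex{0,0} = 1
G(12) = mex{0,0} = 1
G(13) = mex{0,0} = 1
G(14) = mex{0,0} = 1
G(15) = mex{0,0} = 1
G(16) = mex{0,0} = 1
G(17) = mex{0,0} = 1
G(18) = mex{1,0} = 2
P-positions are exactly the n with G(n) = 0.

0, 1, 2, 3, 4, 5, 6, 7, 8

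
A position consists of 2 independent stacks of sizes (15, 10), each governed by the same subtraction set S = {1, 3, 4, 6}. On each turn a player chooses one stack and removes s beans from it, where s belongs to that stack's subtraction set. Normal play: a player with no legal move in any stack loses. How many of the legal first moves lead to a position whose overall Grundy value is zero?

0

All stacks use S = {1, 3, 4, 6}:
G(0) = 0
G(1) = mex{0} = 1
G(2) = mex{1} = 0
G(3) = mex{0,0} = 1
G(4) = mex{1,1,0} = 2
G(5) = mex{2,0,1} = 3
G(6) = mex{3,1,0,0} = 2
G(7) = mex{2,2,1,1} = 0
G(8) = mex{0,3,2,0} = 1
G(9) = mex{1,2,3,1} = 0
G(10) = mex{0,0,2,2} = 1
G(11) = mex{1,1,0,3} = 2
G(12) = mex{2,0,1,2} = 3
G(13) = mex{3,1,0,0} = 2
G(14) = mex{2,2,1,1} = 0
G(15) = mex{0,3,2,0} = 1
Stack A: G(15) = 1.
Stack B: G(10) = 1.
Combined Grundy value = 1 ⊕ 1 = 0.
A winning move leaves total XOR = 0, i.e. changes one component's Grundy value g to g ⊕ X where X is the current total.
Stack A: target g' = 1⊕0 = 1, but every legal move changes the Grundy value (mex property), so 0 moves.
Stack B: target g' = 1⊕0 = 1, but every legal move changes the Grundy value (mex property), so 0 moves.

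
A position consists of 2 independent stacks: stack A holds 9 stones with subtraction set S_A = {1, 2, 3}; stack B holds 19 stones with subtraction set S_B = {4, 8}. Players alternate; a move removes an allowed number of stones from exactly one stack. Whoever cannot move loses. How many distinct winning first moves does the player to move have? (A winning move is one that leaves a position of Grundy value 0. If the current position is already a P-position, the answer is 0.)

Stack A, S = {1, 2, 3}:
n : 0 1 2 3 4 5 6 7 8 9
G : 0 1 2 3 0 1 2 3 0 1
G_A(9) = 1.
Stack B, S = {4, 8}:
G(0) = 0
G(1) = mex{} = 0
G(2) = mex{} = 0
G(3) = mex{} = 0
G(4) = mex{0} = 1
G(5) = mex{0} = 1
G(6) = mex{0} = 1
G(7) = mex{0} = 1
G(8) = mex{1,0} = 2
G(9) = mex{1,0} = 2
G(10) = mex{1,0} = 2
G(11) = mex{1,0} = 2
G(12) = mex{2,1} = 0
G(13) = mex{2,1} = 0
G(14) = mex{2,1} = 0
G(15) = mex{2,1} = 0
G(16) = mex{0,2} = 1
G(17) = mex{0,2} = 1
G(18) = mex{0,2} = 1
G(19) = mex{0,2} = 1
G_B(19) = 1.
Combined Grundy value = 1 ⊕ 1 = 0.
A winning move leaves total XOR = 0, i.e. changes one component's Grundy value g to g ⊕ X where X is the current total.
Stack A: target g' = 1⊕0 = 1, but every legal move changes the Grundy value (mex property), so 0 moves.
Stack B: target g' = 1⊕0 = 1, but every legal move changes the Grundy value (mex property), so 0 moves.

0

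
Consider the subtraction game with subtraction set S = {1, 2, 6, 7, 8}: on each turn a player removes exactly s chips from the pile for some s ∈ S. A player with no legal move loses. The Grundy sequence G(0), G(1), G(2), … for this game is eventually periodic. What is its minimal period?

G(0) = 0
G(1) = mex{0} = 1
G(2) = mex{1,0} = 2
G(3) = mex{2,1} = 0
G(4) = mex{0,2} = 1
G(5) = mex{1,0} = 2
G(6) = mex{2,1,0} = 3
G(7) = mex{3,2,1,0} = 4
G(8) = mex{4,3,2,1,0} = 5
G(9) = mex{5,4,0,2,1} = 3
G(10) = mex{3,5,1,0,2} = 4
G(11) = mex{4,3,2,1,0} = 5
G(12) = mex{5,4,3,2,1} = 0
G(13) = mex{0,5,4,3,2} = 1
G(14) = mex{1,0,5,4,3} = 2
G(15) = mex{2,1,3,5,4} = 0
G(16) = mex{0,2,4,3,5} = 1
G(17) = mex{1,0,5,4,3} = 2
G(18) = mex{2,1,0,5,4} = 3
G(19) = mex{3,2,1,0,5} = 4
G(20) = mex{4,3,2,1,0} = 5
G(21) = mex{5,4,0,2,1} = 3
G(22) = mex{3,5,1,0,2} = 4
G(23) = mex{4,3,2,1,0} = 5
G(24) = mex{5,4,3,2,1} = 0
G(25) = mex{0,5,4,3,2} = 1
G(n+12) = G(n) holds for n = 0,…,7 (a full window of length max(S) = 8), so the sequence is purely periodic with period 12.

12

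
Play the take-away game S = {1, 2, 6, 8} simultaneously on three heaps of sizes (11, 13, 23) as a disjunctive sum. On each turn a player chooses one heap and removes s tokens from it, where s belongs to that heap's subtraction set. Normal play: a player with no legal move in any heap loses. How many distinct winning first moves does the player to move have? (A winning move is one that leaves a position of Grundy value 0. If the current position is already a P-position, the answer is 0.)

All heaps use S = {1, 2, 6, 8}:
G(0) = 0
G(1) = mex{0} = 1
G(2) = mex{1,0} = 2
G(3) = mex{2,1} = 0
G(4) = mex{0,2} = 1
G(5) = mex{1,0} = 2
G(6) = mex{2,1,0} = 3
G(7) = mex{3,2,1} = 0
G(8) = mex{0,3,2,0} = 1
G(9) = mex{1,0,0,1} = 2
G(10) = mex{2,1,1,2} = 0
G(11) = mex{0,2,2,0} = 1
G(12) = mex{1,0,3,1} = 2
G(13) = mex{2,1,0,2} = 3
G(14) = mex{3,2,1,3} = 0
G(15) = mex{0,3,2,0} = 1
G(16) = mex{1,0,0,1} = 2
G(17) = mex{2,1,1,2} = 0
G(18) = mex{0,2,2,0} = 1
G(19) = mex{1,0,3,1} = 2
G(20) = mex{2,1,0,2} = 3
G(21) = mex{3,2,1,3} = 0
G(22) = mex{0,3,2,0} = 1
G(23) = mex{1,0,0,1} = 2
Heap A: G(11) = 1.
Heap B: G(13) = 3.
Heap C: G(23) = 2.
Combined Grundy value = 1 ⊕ 3 ⊕ 2 = 0.
A winning move leaves total XOR = 0, i.e. changes one component's Grundy value g to g ⊕ X where X is the current total.
Heap A: target g' = 1⊕0 = 1, but every legal move changes the Grundy value (mex property), so 0 moves.
Heap B: target g' = 3⊕0 = 3, but every legal move changes the Grundy value (mex property), so 0 moves.
Heap C: target g' = 2⊕0 = 2, but every legal move changes the Grundy value (mex property), so 0 moves.

0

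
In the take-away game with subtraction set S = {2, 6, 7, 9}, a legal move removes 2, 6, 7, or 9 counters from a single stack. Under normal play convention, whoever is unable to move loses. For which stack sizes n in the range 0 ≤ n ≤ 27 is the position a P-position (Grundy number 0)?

0, 1, 4, 5, 15, 16, 19, 20

n :  0  1  2  3  4  5  6  7  8  9 10 11 12 13 14 15 16 17 18 19 20 21 22 23 24 25 26 27
G :  0  0  1  1  0  0  1  1  2  2  3  3  2  2  3  0  0  1  1  0  0  1  1  2  2  3  3  2
P-positions are exactly the n with G(n) = 0.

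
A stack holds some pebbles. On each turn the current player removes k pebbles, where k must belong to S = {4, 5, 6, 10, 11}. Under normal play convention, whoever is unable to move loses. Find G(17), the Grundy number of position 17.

0

n :  0  1  2  3  4  5  6  7  8  9 10 11 12 13 14 15 16 17
G :  0  0  0  0  1  1  1  1  2  2  2  2  3  3  3  0  0  0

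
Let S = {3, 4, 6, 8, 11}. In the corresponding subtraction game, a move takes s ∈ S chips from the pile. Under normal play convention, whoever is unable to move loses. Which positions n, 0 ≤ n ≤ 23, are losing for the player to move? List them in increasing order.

n :  0  1  2  3  4  5  6  7  8  9 10 11 12 13 14 15 16 17 18 19 20 21 22 23
G :  0  0  0  1  1  1  2  2  2  3  3  3  4  4  0  0  0  1  1  1  2  2  2  3
P-positions are exactly the n with G(n) = 0.

0, 1, 2, 14, 15, 16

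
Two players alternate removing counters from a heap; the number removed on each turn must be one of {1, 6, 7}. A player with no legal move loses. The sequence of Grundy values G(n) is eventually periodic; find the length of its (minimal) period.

G(0) = 0
G(1) = mex{0} = 1
G(2) = mex{1} = 0
G(3) = mex{0} = 1
G(4) = mex{1} = 0
G(5) = mex{0} = 1
G(6) = mex{1,0} = 2
G(7) = mex{2,1,0} = 3
G(8) = mex{3,0,1} = 2
G(9) = mex{2,1,0} = 3
G(10) = mex{3,0,1} = 2
G(11) = mex{2,1,0} = 3
G(12) = mex{3,2,1} = 0
G(13) = mex{0,3,2} = 1
G(14) = mex{1,2,3} = 0
G(15) = mex{0,3,2} = 1
G(16) = mex{1,2,3} = 0
G(17) = mex{0,3,2} = 1
G(18) = mex{1,0,3} = 2
G(19) = mex{2,1,0} = 3
G(20) = mex{3,0,1} = 2
G(21) = mex{2,1,0} = 3
G(22) = mex{3,0,1} = 2
G(23) = mex{2,1,0} = 3
G(24) = mex{3,2,1} = 0
G(25) = mex{0,3,2} = 1
G(n+12) = G(n) holds for n = 0,…,6 (a full window of length max(S) = 7), so the sequence is purely periodic with period 12.

12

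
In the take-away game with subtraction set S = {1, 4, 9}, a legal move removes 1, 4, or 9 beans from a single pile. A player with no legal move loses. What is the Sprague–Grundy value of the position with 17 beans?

G(0) = 0
G(1) = mex{0} = 1
G(2) = mex{1} = 0
G(3) = mex{0} = 1
G(4) = mex{1,0} = 2
G(5) = mex{2,1} = 0
G(6) = mex{0,0} = 1
G(7) = mex{1,1} = 0
G(8) = mex{0,2} = 1
G(9) = mex{1,0,0} = 2
G(10) = mex{2,1,1} = 0
G(11) = mex{0,0,0} = 1
G(12) = mex{1,1,1} = 0
G(13) = mex{0,2,2} = 1
G(14) = mex{1,0,0} = 2
G(15) = mex{2,1,1} = 0
G(16) = mex{0,0,0} = 1
G(17) = mex{1,1,1} = 0

0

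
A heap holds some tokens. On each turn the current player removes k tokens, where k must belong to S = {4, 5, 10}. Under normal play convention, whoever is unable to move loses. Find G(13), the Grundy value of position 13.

1

n :  0  1  2  3  4  5  6  7  8  9 10 11 12 13
G :  0  0  0  0  1  1  1  1  2  0  2  2  3  1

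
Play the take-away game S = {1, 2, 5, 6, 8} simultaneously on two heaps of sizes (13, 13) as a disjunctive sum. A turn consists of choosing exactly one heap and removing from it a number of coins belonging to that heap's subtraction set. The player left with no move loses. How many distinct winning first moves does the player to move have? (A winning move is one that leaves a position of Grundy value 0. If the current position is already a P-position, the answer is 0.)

All heaps use S = {1, 2, 5, 6, 8}:
G(0) = 0
G(1) = mex{0} = 1
G(2) = mex{1,0} = 2
G(3) = mex{2,1} = 0
G(4) = mex{0,2} = 1
G(5) = mex{1,0,0} = 2
G(6) = mex{2,1,1,0} = 3
G(7) = mex{3,2,2,1} = 0
G(8) = mex{0,3,0,2,0} = 1
G(9) = mex{1,0,1,0,1} = 2
G(10) = mex{2,1,2,1,2} = 0
G(11) = mex{0,2,3,2,0} = 1
G(12) = mex{1,0,0,3,1} = 2
G(13) = mex{2,1,1,0,2} = 3
Heap A: G(13) = 3.
Heap B: G(13) = 3.
Combined Grundy value = 3 ⊕ 3 = 0.
A winning move leaves total XOR = 0, i.e. changes one component's Grundy value g to g ⊕ X where X is the current total.
Heap A: target g' = 3⊕0 = 3, but every legal move changes the Grundy value (mex property), so 0 moves.
Heap B: target g' = 3⊕0 = 3, but every legal move changes the Grundy value (mex property), so 0 moves.

0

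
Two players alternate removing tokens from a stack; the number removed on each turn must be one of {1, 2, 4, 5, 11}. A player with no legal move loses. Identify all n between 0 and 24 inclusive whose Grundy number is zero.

G(0) = 0
G(1) = mex{0} = 1
G(2) = mex{1,0} = 2
G(3) = mex{2,1} = 0
G(4) = mex{0,2,0} = 1
G(5) = mex{1,0,1,0} = 2
G(6) = mex{2,1,2,1} = 0
G(7) = mex{0,2,0,2} = 1
G(8) = mex{1,0,1,0} = 2
G(9) = mex{2,1,2,1} = 0
G(10) = mex{0,2,0,2} = 1
G(11) = mex{1,0,1,0,0} = 2
G(12) = mex{2,1,2,1,1} = 0
G(13) = mex{0,2,0,2,2} = 1
G(14) = mex{1,0,1,0,0} = 2
G(15) = mex{2,1,2,1,1} = 0
G(16) = mex{0,2,0,2,2} = 1
G(17) = mex{1,0,1,0,0} = 2
G(18) = mex{2,1,2,1,1} = 0
G(19) = mex{0,2,0,2,2} = 1
G(20) = mex{1,0,1,0,0} = 2
G(21) = mex{2,1,2,1,1} = 0
G(22) = mex{0,2,0,2,2} = 1
G(23) = mex{1,0,1,0,0} = 2
G(24) = mex{2,1,2,1,1} = 0
P-positions are exactly the n with G(n) = 0.

0, 3, 6, 9, 12, 15, 18, 21, 24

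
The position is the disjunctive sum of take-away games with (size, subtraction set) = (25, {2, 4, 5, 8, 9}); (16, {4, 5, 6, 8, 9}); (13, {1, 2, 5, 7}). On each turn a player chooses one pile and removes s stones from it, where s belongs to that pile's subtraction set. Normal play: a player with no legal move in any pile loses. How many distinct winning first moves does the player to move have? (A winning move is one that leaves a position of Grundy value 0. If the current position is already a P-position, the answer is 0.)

Pile A, S = {2, 4, 5, 8, 9}:
G(0) = 0
G(1) = mex{} = 0
G(2) = mex{0} = 1
G(3) = mex{0} = 1
G(4) = mex{1,0} = 2
G(5) = mex{1,0,0} = 2
G(6) = mex{2,1,0} = 3
G(7) = mex{2,1,1} = 0
G(8) = mex{3,2,1,0} = 4
G(9) = mex{0,2,2,0,0} = 1
G(10) = mex{4,3,2,1,0} = 5
G(11) = mex{1,0,3,1,1} = 2
G(12) = mex{5,4,0,2,1} = 3
G(13) = mex{2,1,4,2,2} = 0
G(14) = mex{3,5,1,3,2} = 0
G(15) = mex{0,2,5,0,3} = 1
G(16) = mex{0,3,2,4,0} = 1
G(17) = mex{1,0,3,1,4} = 2
G(18) = mex{1,0,0,5,1} = 2
G(19) = mex{2,1,0,2,5} = 3
G(20) = mex{2,1,1,3,2} = 0
G(21) = mex{3,2,1,0,3} = 4
G(22) = mex{0,2,2,0,0} = 1
G(23) = mex{4,3,2,1,0} = 5
G(24) = mex{1,0,3,1,1} = 2
G(25) = mex{5,4,0,2,1} = 3
G_A(25) = 3.
Pile B, S = {4, 5, 6, 8, 9}:
G(0) = 0
G(1) = mex{} = 0
G(2) = mex{} = 0
G(3) = mex{} = 0
G(4) = mex{0} = 1
G(5) = mex{0,0} = 1
G(6) = mex{0,0,0} = 1
G(7) = mex{0,0,0} = 1
G(8) = mex{1,0,0,0} = 2
G(9) = mex{1,1,0,0,0} = 2
G(10) = mex{1,1,1,0,0} = 2
G(11) = mex{1,1,1,0,0} = 2
G(12) = mex{2,1,1,1,0} = 3
G(13) = mex{2,2,1,1,1} = 0
G(14) = mex{2,2,2,1,1} = 0
G(15) = mex{2,2,2,1,1} = 0
G(16) = mex{3,2,2,2,1} = 0
G_B(16) = 0.
Pile C, S = {1, 2, 5, 7}:
G(0) = 0
G(1) = mex{0} = 1
G(2) = mex{1,0} = 2
G(3) = mex{2,1} = 0
G(4) = mex{0,2} = 1
G(5) = mex{1,0,0} = 2
G(6) = mex{2,1,1} = 0
G(7) = mex{0,2,2,0} = 1
G(8) = mex{1,0,0,1} = 2
G(9) = mex{2,1,1,2} = 0
G(10) = mex{0,2,2,0} = 1
G(11) = mex{1,0,0,1} = 2
G(12) = mex{2,1,1,2} = 0
G(13) = mex{0,2,2,0} = 1
G_C(13) = 1.
Combined Grundy value = 3 ⊕ 0 ⊕ 1 = 2.
A winning move leaves total XOR = 0, i.e. changes one component's Grundy value g to g ⊕ X where X is the current total.
Pile A: need g' = 3⊕2 = 1. Options: 25−2→G=5, 25−4→G=4, 25−5→G=0, 25−8→G=2, 25−9→G=1. Hits: 1.
Pile B: need g' = 0⊕2 = 2. Options: 16−4→G=3, 16−5→G=2, 16−6→G=2, 16−8→G=2, 16−9→G=1. Hits: 3.
Pile C: need g' = 1⊕2 = 3. Options: 13−1→G=0, 13−2→G=2, 13−5→G=2, 13−7→G=0. Hits: 0.

4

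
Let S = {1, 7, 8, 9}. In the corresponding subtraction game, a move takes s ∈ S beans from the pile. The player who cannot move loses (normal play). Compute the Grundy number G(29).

3

n :  0  1  2  3  4  5  6  7  8  9 10 11 12 13 14 15 16 17 18 19 20 21 22 23 24 25 26 27 28 29
G :  0  1  0  1  0  1  0  1  2  3  2  3  2  3  2  3  0  1  0  1  0  1  0  1  2  3  2  3  2  3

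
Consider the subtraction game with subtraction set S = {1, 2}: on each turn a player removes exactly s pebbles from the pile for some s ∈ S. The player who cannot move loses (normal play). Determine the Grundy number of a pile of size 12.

0

G(0) = 0
G(1) = mex{0} = 1
G(2) = mex{1,0} = 2
G(3) = mex{2,1} = 0
G(4) = mex{0,2} = 1
G(5) = mex{1,0} = 2
G(6) = mex{2,1} = 0
G(7) = mex{0,2} = 1
G(8) = mex{1,0} = 2
G(9) = mex{2,1} = 0
G(10) = mex{0,2} = 1
G(11) = mex{1,0} = 2
G(12) = mex{2,1} = 0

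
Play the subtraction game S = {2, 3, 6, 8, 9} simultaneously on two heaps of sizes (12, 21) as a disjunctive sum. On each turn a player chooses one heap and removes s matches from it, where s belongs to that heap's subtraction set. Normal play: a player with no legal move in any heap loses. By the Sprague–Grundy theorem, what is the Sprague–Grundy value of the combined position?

All heaps use S = {2, 3, 6, 8, 9}:
G(0) = 0
G(1) = mex{} = 0
G(2) = mex{0} = 1
G(3) = mex{0,0} = 1
G(4) = mex{1,0} = 2
G(5) = mex{1,1} = 0
G(6) = mex{2,1,0} = 3
G(7) = mex{0,2,0} = 1
G(8) = mex{3,0,1,0} = 2
G(9) = mex{1,3,1,0,0} = 2
G(10) = mex{2,1,2,1,0} = 3
G(11) = mex{2,2,0,1,1} = 3
G(12) = mex{3,2,3,2,1} = 0
G(13) = mex{3,3,1,0,2} = 4
G(14) = mex{0,3,2,3,0} = 1
G(15) = mex{4,0,2,1,3} = 5
G(16) = mex{1,4,3,2,1} = 0
G(17) = mex{5,1,3,2,2} = 0
G(18) = mex{0,5,0,3,2} = 1
G(19) = mex{0,0,4,3,3} = 1
G(20) = mex{1,0,1,0,3} = 2
G(21) = mex{1,1,5,4,0} = 2
Heap A: G(12) = 0.
Heap B: G(21) = 2.
Combined Grundy value = 0 ⊕ 2 = 2.

2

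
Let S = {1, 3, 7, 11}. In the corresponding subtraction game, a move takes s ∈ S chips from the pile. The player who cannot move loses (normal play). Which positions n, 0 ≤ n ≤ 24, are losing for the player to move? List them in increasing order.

0, 2, 4, 6, 8, 10, 12, 14, 16, 18, 20, 22, 24

n :  0  1  2  3  4  5  6  7  8  9 10 11 12 13 14 15 16 17 18 19 20 21 22 23 24
G :  0  1  0  1  0  1  0  1  0  1  0  1  0  1  0  1  0  1  0  1  0  1  0  1  0
P-positions are exactly the n with G(n) = 0.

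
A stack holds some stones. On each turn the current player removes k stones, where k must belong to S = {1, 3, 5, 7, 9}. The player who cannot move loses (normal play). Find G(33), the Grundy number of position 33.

1

n :  0  1  2  3  4  5  6  7  8  9 10 11 12 13 14 15 16 17 18 19 20 21 22 23 24 25 26 27 28 29 30 31 32 33
G :  0  1  0  1  0  1  0  1  0  1  0  1  0  1  0  1  0  1  0  1  0  1  0  1  0  1  0  1  0  1  0  1  0  1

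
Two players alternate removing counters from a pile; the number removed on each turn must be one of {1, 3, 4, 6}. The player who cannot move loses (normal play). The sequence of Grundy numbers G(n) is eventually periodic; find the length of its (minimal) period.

7

n :  0  1  2  3  4  5  6  7  8  9 10 11 12 13 14 15
G :  0  1  0  1  2  3  2  0  1  0  1  2  3  2  0  1
G(n+7) = G(n) holds for n = 0,…,5 (a full window of length max(S) = 6), so the sequence is purely periodic with period 7.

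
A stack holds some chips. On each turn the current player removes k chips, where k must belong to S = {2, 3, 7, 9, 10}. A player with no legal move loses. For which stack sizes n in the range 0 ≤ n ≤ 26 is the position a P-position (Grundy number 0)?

G(0) = 0
G(1) = mex{} = 0
G(2) = mex{0} = 1
G(3) = mex{0,0} = 1
G(4) = mex{1,0} = 2
G(5) = mex{1,1} = 0
G(6) = mex{2,1} = 0
G(7) = mex{0,2,0} = 1
G(8) = mex{0,0,0} = 1
G(9) = mex{1,0,1,0} = 2
G(10) = mex{1,1,1,0,0} = 2
G(11) = mex{2,1,2,1,0} = 3
G(12) = mex{2,2,0,1,1} = 3
G(13) = mex{3,2,0,2,1} = 4
G(14) = mex{3,3,1,0,2} = 4
G(15) = mex{4,3,1,0,0} = 2
G(16) = mex{4,4,2,1,0} = 3
G(17) = mex{2,4,2,1,1} = 0
G(18) = mex{3,2,3,2,1} = 0
G(19) = mex{0,3,3,2,2} = 1
G(20) = mex{0,0,4,3,2} = 1
G(21) = mex{1,0,4,3,3} = 2
G(22) = mex{1,1,2,4,3} = 0
G(23) = mex{2,1,3,4,4} = 0
G(24) = mex{0,2,0,2,4} = 1
G(25) = mex{0,0,0,3,2} = 1
G(26) = mex{1,0,1,0,3} = 2
P-positions are exactly the n with G(n) = 0.

0, 1, 5, 6, 17, 18, 22, 23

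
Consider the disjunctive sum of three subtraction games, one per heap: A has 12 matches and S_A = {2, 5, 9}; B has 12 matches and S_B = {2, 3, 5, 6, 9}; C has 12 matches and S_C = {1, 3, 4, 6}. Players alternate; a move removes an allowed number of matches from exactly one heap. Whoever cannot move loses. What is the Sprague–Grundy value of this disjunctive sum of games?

Heap A, S = {2, 5, 9}:
n :  0  1  2  3  4  5  6  7  8  9 10 11 12
G :  0  0  1  1  0  2  1  0  0  1  1  0  2
G_A(12) = 2.
Heap B, S = {2, 3, 5, 6, 9}:
n :  0  1  2  3  4  5  6  7  8  9 10 11 12
G :  0  0  1  1  2  2  3  3  0  4  1  5  0
G_B(12) = 0.
Heap C, S = {1, 3, 4, 6}:
n :  0  1  2  3  4  5  6  7  8  9 10 11 12
G :  0  1  0  1  2  3  2  0  1  0  1  2  3
G_C(12) = 3.
Combined Grundy value = 2 ⊕ 0 ⊕ 3 = 1.

1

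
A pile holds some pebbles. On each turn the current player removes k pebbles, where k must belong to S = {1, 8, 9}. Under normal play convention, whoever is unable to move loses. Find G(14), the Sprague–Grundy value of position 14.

n :  0  1  2  3  4  5  6  7  8  9 10 11 12 13 14
G :  0  1  0  1  0  1  0  1  2  3  2  3  2  3  2

2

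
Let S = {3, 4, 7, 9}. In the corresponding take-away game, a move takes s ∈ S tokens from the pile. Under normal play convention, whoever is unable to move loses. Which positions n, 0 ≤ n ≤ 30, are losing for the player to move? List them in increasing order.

G(0) = 0
G(1) = mex{} = 0
G(2) = mex{} = 0
G(3) = mex{0} = 1
G(4) = mex{0,0} = 1
G(5) = mex{0,0} = 1
G(6) = mex{1,0} = 2
G(7) = mex{1,1,0} = 2
G(8) = mex{1,1,0} = 2
G(9) = mex{2,1,0,0} = 3
G(10) = mex{2,2,1,0} = 3
G(11) = mex{2,2,1,0} = 3
G(12) = mex{3,2,1,1} = 0
G(13) = mex{3,3,2,1} = 0
G(14) = mex{3,3,2,1} = 0
G(15) = mex{0,3,2,2} = 1
G(16) = mex{0,0,3,2} = 1
G(17) = mex{0,0,3,2} = 1
G(18) = mex{1,0,3,3} = 2
G(19) = mex{1,1,0,3} = 2
G(20) = mex{1,1,0,3} = 2
G(21) = mex{2,1,0,0} = 3
G(22) = mex{2,2,1,0} = 3
G(23) = mex{2,2,1,0} = 3
G(24) = mex{3,2,1,1} = 0
G(25) = mex{3,3,2,1} = 0
G(26) = mex{3,3,2,1} = 0
G(27) = mex{0,3,2,2} = 1
G(28) = mex{0,0,3,2} = 1
G(29) = mex{0,0,3,2} = 1
G(30) = mex{1,0,3,3} = 2
P-positions are exactly the n with G(n) = 0.

0, 1, 2, 12, 13, 14, 24, 25, 26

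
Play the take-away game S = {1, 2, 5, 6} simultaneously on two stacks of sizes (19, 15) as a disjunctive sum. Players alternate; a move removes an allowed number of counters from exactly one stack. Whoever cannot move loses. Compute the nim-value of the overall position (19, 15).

3

All stacks use S = {1, 2, 5, 6}:
n :  0  1  2  3  4  5  6  7  8  9 10 11 12 13 14 15 16 17 18 19
G :  0  1  2  0  1  2  3  0  1  2  0  1  2  3  0  1  2  0  1  2
Stack A: G(19) = 2.
Stack B: G(15) = 1.
Combined Grundy value = 2 ⊕ 1 = 3.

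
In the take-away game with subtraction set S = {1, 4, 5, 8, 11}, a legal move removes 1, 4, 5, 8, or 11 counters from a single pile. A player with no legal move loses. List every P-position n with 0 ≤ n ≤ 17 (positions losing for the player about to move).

0, 2, 9, 12, 15

n :  0  1  2  3  4  5  6  7  8  9 10 11 12 13 14 15 16 17
G :  0  1  0  1  2  3  2  3  4  0  1  4  0  1  3  0  1  3
P-positions are exactly the n with G(n) = 0.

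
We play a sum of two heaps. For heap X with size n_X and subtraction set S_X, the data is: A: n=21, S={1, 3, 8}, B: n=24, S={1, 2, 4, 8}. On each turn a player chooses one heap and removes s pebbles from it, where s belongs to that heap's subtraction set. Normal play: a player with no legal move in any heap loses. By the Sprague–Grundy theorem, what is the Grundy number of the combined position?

2

Heap A, S = {1, 3, 8}:
n :  0  1  2  3  4  5  6  7  8  9 10 11 12 13 14 15 16 17 18 19 20 21
G :  0  1  0  1  0  1  0  1  2  3  2  0  1  0  1  0  1  0  1  2  3  2
G_A(21) = 2.
Heap B, S = {1, 2, 4, 8}:
n :  0  1  2  3  4  5  6  7  8  9 10 11 12 13 14 15 16 17 18 19 20 21 22 23 24
G :  0  1  2  0  1  2  0  1  2  0  1  2  0  1  2  0  1  2  0  1  2  0  1  2  0
G_B(24) = 0.
Combined Grundy value = 2 ⊕ 0 = 2.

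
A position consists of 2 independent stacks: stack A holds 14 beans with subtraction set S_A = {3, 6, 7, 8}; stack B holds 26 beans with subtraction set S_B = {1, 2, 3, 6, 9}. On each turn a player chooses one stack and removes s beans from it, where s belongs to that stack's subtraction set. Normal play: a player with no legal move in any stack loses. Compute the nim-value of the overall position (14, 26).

3

Stack A, S = {3, 6, 7, 8}:
G(0) = 0
G(1) = mex{} = 0
G(2) = mex{} = 0
G(3) = mex{0} = 1
G(4) = mex{0} = 1
G(5) = mex{0} = 1
G(6) = mex{1,0} = 2
G(7) = mex{1,0,0} = 2
G(8) = mex{1,0,0,0} = 2
G(9) = mex{2,1,0,0} = 3
G(10) = mex{2,1,1,0} = 3
G(11) = mex{2,1,1,1} = 0
G(12) = mex{3,2,1,1} = 0
G(13) = mex{3,2,2,1} = 0
G(14) = mex{0,2,2,2} = 1
G_A(14) = 1.
Stack B, S = {1, 2, 3, 6, 9}:
G(0) = 0
G(1) = mex{0} = 1
G(2) = mex{1,0} = 2
G(3) = mex{2,1,0} = 3
G(4) = mex{3,2,1} = 0
G(5) = mex{0,3,2} = 1
G(6) = mex{1,0,3,0} = 2
G(7) = mex{2,1,0,1} = 3
G(8) = mex{3,2,1,2} = 0
G(9) = mex{0,3,2,3,0} = 1
G(10) = mex{1,0,3,0,1} = 2
G(11) = mex{2,1,0,1,2} = 3
G(12) = mex{3,2,1,2,3} = 0
G(13) = mex{0,3,2,3,0} = 1
G(14) = mex{1,0,3,0,1} = 2
G(15) = mex{2,1,0,1,2} = 3
G(16) = mex{3,2,1,2,3} = 0
G(17) = mex{0,3,2,3,0} = 1
G(18) = mex{1,0,3,0,1} = 2
G(19) = mex{2,1,0,1,2} = 3
G(20) = mex{3,2,1,2,3} = 0
G(21) = mex{0,3,2,3,0} = 1
G(22) = mex{1,0,3,0,1} = 2
G(23) = mex{2,1,0,1,2} = 3
G(24) = mex{3,2,1,2,3} = 0
G(25) = mex{0,3,2,3,0} = 1
G(26) = mex{1,0,3,0,1} = 2
G_B(26) = 2.
Combined Grundy value = 1 ⊕ 2 = 3.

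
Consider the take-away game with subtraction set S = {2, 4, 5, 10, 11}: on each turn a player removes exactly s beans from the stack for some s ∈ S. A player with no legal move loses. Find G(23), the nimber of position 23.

1

n :  0  1  2  3  4  5  6  7  8  9 10 11 12 13 14 15 16 17 18 19 20 21 22 23
G :  0  0  1  1  2  2  3  0  0  1  1  2  2  3  0  0  1  1  2  2  3  0  0  1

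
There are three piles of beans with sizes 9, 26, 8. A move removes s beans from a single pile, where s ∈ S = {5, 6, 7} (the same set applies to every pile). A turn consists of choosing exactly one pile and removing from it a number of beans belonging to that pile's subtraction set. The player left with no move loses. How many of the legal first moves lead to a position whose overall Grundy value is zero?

All piles use S = {5, 6, 7}:
G(0) = 0
G(1) = mex{} = 0
G(2) = mex{} = 0
G(3) = mex{} = 0
G(4) = mex{} = 0
G(5) = mex{0} = 1
G(6) = mex{0,0} = 1
G(7) = mex{0,0,0} = 1
G(8) = mex{0,0,0} = 1
G(9) = mex{0,0,0} = 1
G(10) = mex{1,0,0} = 2
G(11) = mex{1,1,0} = 2
G(12) = mex{1,1,1} = 0
G(13) = mex{1,1,1} = 0
G(14) = mex{1,1,1} = 0
G(15) = mex{2,1,1} = 0
G(16) = mex{2,2,1} = 0
G(17) = mex{0,2,2} = 1
G(18) = mex{0,0,2} = 1
G(19) = mex{0,0,0} = 1
G(20) = mex{0,0,0} = 1
G(21) = mex{0,0,0} = 1
G(22) = mex{1,0,0} = 2
G(23) = mex{1,1,0} = 2
G(24) = mex{1,1,1} = 0
G(25) = mex{1,1,1} = 0
G(26) = mex{1,1,1} = 0
Pile A: G(9) = 1.
Pile B: G(26) = 0.
Pile C: G(8) = 1.
Combined Grundy value = 1 ⊕ 0 ⊕ 1 = 0.
A winning move leaves total XOR = 0, i.e. changes one component's Grundy value g to g ⊕ X where X is the current total.
Pile A: target g' = 1⊕0 = 1, but every legal move changes the Grundy value (mex property), so 0 moves.
Pile B: target g' = 0⊕0 = 0, but every legal move changes the Grundy value (mex property), so 0 moves.
Pile C: target g' = 1⊕0 = 1, but every legal move changes the Grundy value (mex property), so 0 moves.

0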